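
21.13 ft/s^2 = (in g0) 1 ft/s^2 = 0.3048 m/s^2, so 21.13 ft/s^2 = 21.13 * 0.3048 = 6.440424 m/s^2. 1 g0 = 9.80665 m/s^2, so 6.440424 m/s^2 = 6.440424 / 9.80665 = 0.65674048 g0 ≈ 0.6567 g0 (4 s.f.). Final answer: 0.6567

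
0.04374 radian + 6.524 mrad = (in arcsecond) 0.04374 radian = 0.04374 rad. 1 mrad = 0.001 rad, so 6.524 mrad = 6.524 * 0.001 = 0.006524 rad. Sum: 0.04374 + 0.006524 = 0.050264 rad. 1 arcsecond = 4.8481368e-06 rad, so 0.050264 rad = 0.050264 / 4.8481368e-06 = 10367.694 arcsecond ≈ 1.037e+04 arcsecond (4 s.f.). Final answer: 1.037e+04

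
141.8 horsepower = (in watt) 1 horsepower = 745.69987 W, so 141.8 horsepower = 141.8 * 745.69987 = 105740.24 W. 105740.24 W = 105740.24 watt ≈ 1.057e+05 watt (4 s.f.). Final answer: 1.057e+05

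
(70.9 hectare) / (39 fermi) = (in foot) 5.964e+19. Check: 1 hectare = 10000 m^2, so 70.9 hectare = 70.9 * 10000 = 709000 m^2. 1 fermi = 1e-15 m, so 39 fermi = 39 * 1e-15 = 3.9e-14 m. Combine: 709000 m^2 / 3.9e-14 m = 1.8179487e+19 m. 1 foot = 0.3048 m, so 1.8179487e+19 m = 1.8179487e+19 / 0.3048 = 5.9643987e+19 foot ≈ 5.964e+19 foot (4 s.f.).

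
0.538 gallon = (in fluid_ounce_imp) 71.68. Check: 1 gallon = 0.0037854118 m^3, so 0.538 gallon = 0.538 * 0.0037854118 = 0.0020365515 m^3. 1 fluid_ounce_imp = 2.8413063e-05 m^3, so 0.0020365515 m^3 = 0.0020365515 / 2.8413063e-05 = 71.676594 fluid_ounce_imp ≈ 71.68 fluid_ounce_imp (4 s.f.).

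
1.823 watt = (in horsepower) 1.823 watt = 1.823 W. 1 horsepower = 745.69987 W, so 1.823 W = 1.823 / 745.69987 = 0.0024446833 horsepower ≈ 0.002445 horsepower (4 s.f.). Final answer: 0.002445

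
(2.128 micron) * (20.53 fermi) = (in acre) 1.08e-23. Check: 1 micron = 1e-06 m, so 2.128 micron = 2.128 * 1e-06 = 2.128e-06 m. 1 fermi = 1e-15 m, so 20.53 fermi = 20.53 * 1e-15 = 2.053e-14 m. Combine: 2.128e-06 m * 2.053e-14 m = 4.368784e-20 m^2. 1 acre = 4046.8564 m^2, so 4.368784e-20 m^2 = 4.368784e-20 / 4046.8564 = 1.07955e-23 acre ≈ 1.08e-23 acre (4 s.f.).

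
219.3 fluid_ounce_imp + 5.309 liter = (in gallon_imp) 2.538. Check: 1 fluid_ounce_imp = 2.8413063e-05 m^3, so 219.3 fluid_ounce_imp = 219.3 * 2.8413063e-05 = 0.0062309846 m^3. 1 liter = 0.001 m^3, so 5.309 liter = 5.309 * 0.001 = 0.005309 m^3. Sum: 0.0062309846 + 0.005309 = 0.011539985 m^3. 1 gallon_imp = 0.00454609 m^3, so 0.011539985 m^3 = 0.011539985 / 0.00454609 = 2.5384417 gallon_imp ≈ 2.538 gallon_imp (4 s.f.).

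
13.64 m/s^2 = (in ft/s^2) 44.75. Check: 1 ft/s^2 = 0.3048 m/s^2, so 13.64 m/s^2 = 13.64 / 0.3048 = 44.750656 ft/s^2 ≈ 44.75 ft/s^2 (4 s.f.).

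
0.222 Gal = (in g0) 1 Gal = 0.01 m/s^2, so 0.222 Gal = 0.222 * 0.01 = 0.00222 m/s^2. 1 g0 = 9.80665 m/s^2, so 0.00222 m/s^2 = 0.00222 / 9.80665 = 0.000226377 g0 ≈ 0.0002264 g0 (4 s.f.). Final answer: 0.0002264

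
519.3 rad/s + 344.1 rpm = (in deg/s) 519.3 rad/s is already in rad/s. 1 rpm = 0.10471976 rad/s, so 344.1 rpm = 344.1 * 0.10471976 = 36.034068 rad/s. Sum: 519.3 + 36.034068 = 555.33407 rad/s. 1 deg/s = 0.017453293 rad/s, so 555.33407 rad/s = 555.33407 / 0.017453293 = 31818.298 deg/s ≈ 3.182e+04 deg/s (4 s.f.). Final answer: 3.182e+04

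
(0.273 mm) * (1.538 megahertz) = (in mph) 939.2. Check: 1 mm = 0.001 m, so 0.273 mm = 0.273 * 0.001 = 0.000273 m. 1 megahertz = 1000000 Hz, so 1.538 megahertz = 1.538 * 1000000 = 1538000 Hz. Combine: 0.000273 m * 1538000 Hz = 419.874 m/s. 1 mph = 0.44704 m/s, so 419.874 m/s = 419.874 / 0.44704 = 939.23139 mph ≈ 939.2 mph (4 s.f.).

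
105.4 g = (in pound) 1 g = 0.001 kg, so 105.4 g = 105.4 * 0.001 = 0.1054 kg. 1 pound = 0.45359237 kg, so 0.1054 kg = 0.1054 / 0.45359237 = 0.23236722 pound ≈ 0.2324 pound (4 s.f.). Final answer: 0.2324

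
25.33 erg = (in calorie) 1 erg = 1e-07 J, so 25.33 erg = 25.33 * 1e-07 = 2.533e-06 J. 1 calorie = 4.184 J, so 2.533e-06 J = 2.533e-06 / 4.184 = 6.0540153e-07 calorie ≈ 6.054e-07 calorie (4 s.f.). Final answer: 6.054e-07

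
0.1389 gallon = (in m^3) 1 gallon = 0.0037854118 m^3, so 0.1389 gallon = 0.1389 * 0.0037854118 = 0.0005257937 m^3. Result: 0.0005257937 m^3 ≈ 0.0005258 m^3 (4 s.f.). Final answer: 0.0005258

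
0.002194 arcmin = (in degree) 1 arcmin = 0.00029088821 rad, so 0.002194 arcmin = 0.002194 * 0.00029088821 = 6.3820873e-07 rad. 1 degree = 0.017453293 rad, so 6.3820873e-07 rad = 6.3820873e-07 / 0.017453293 = 3.6566667e-05 degree ≈ 3.657e-05 degree (4 s.f.). Final answer: 3.657e-05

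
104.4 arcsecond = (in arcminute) 1 arcsecond = 4.8481368e-06 rad, so 104.4 arcsecond = 104.4 * 4.8481368e-06 = 0.00050614548 rad. 1 arcminute = 0.00029088821 rad, so 0.00050614548 rad = 0.00050614548 / 0.00029088821 = 1.74 arcminute. Final answer: 1.74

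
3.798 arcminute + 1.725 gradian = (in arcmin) 1 arcminute = 0.00029088821 rad, so 3.798 arcminute = 3.798 * 0.00029088821 = 0.0011047934 rad. 1 gradian = 0.015707963 rad, so 1.725 gradian = 1.725 * 0.015707963 = 0.027096237 rad. Sum: 0.0011047934 + 0.027096237 = 0.02820103 rad. 1 arcmin = 0.00029088821 rad, so 0.02820103 rad = 0.02820103 / 0.00029088821 = 96.948 arcmin ≈ 96.95 arcmin (4 s.f.). Final answer: 96.95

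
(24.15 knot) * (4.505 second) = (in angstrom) 1 knot = 0.51444444 m/s, so 24.15 knot = 24.15 * 0.51444444 = 12.423833 m/s. 4.505 second = 4.505 s. Combine: 12.423833 m/s * 4.505 s = 55.969369 m. 1 angstrom = 1e-10 m, so 55.969369 m = 55.969369 / 1e-10 = 5.5969369e+11 angstrom ≈ 5.597e+11 angstrom (4 s.f.). Final answer: 5.597e+11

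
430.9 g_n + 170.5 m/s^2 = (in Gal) 1 g_n = 9.80665 m/s^2, so 430.9 g_n = 430.9 * 9.80665 = 4225.6855 m/s^2. 170.5 m/s^2 is already in m/s^2. Sum: 4225.6855 + 170.5 = 4396.1855 m/s^2. 1 Gal = 0.01 m/s^2, so 4396.1855 m/s^2 = 4396.1855 / 0.01 = 439618.55 Gal ≈ 4.396e+05 Gal (4 s.f.). Final answer: 4.396e+05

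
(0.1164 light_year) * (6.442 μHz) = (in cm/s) 7.094e+11. Check: 1 light_year = 9.4607305e+15 m, so 0.1164 light_year = 0.1164 * 9.4607305e+15 = 1.101229e+15 m. 1 μHz = 1e-06 Hz, so 6.442 μHz = 6.442 * 1e-06 = 6.442e-06 Hz. Combine: 1.101229e+15 m * 6.442e-06 Hz = 7.0941174e+09 m/s. 1 cm/s = 0.01 m/s, so 7.0941174e+09 m/s = 7.0941174e+09 / 0.01 = 7.0941174e+11 cm/s ≈ 7.094e+11 cm/s (4 s.f.).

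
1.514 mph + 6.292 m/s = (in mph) 15.59. Check: 1 mph = 0.44704 m/s, so 1.514 mph = 1.514 * 0.44704 = 0.67681856 m/s. 6.292 m/s is already in m/s. Sum: 0.67681856 + 6.292 = 6.9688186 m/s. 1 mph = 0.44704 m/s, so 6.9688186 m/s = 6.9688186 / 0.44704 = 15.588803 mph ≈ 15.59 mph (4 s.f.).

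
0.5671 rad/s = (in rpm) 5.415. Check: 1 rpm = 0.10471976 rad/s, so 0.5671 rad/s = 0.5671 / 0.10471976 = 5.4154061 rpm ≈ 5.415 rpm (4 s.f.).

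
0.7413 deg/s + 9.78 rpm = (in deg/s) 59.42. Check: 1 deg/s = 0.017453293 rad/s, so 0.7413 deg/s = 0.7413 * 0.017453293 = 0.012938126 rad/s. 1 rpm = 0.10471976 rad/s, so 9.78 rpm = 9.78 * 0.10471976 = 1.0241592 rad/s. Sum: 0.012938126 + 1.0241592 = 1.0370973 rad/s. 1 deg/s = 0.017453293 rad/s, so 1.0370973 rad/s = 1.0370973 / 0.017453293 = 59.4213 deg/s ≈ 59.42 deg/s (4 s.f.).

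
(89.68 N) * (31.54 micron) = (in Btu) 2.681e-06. Check: 89.68 N is already in N. 1 micron = 1e-06 m, so 31.54 micron = 31.54 * 1e-06 = 3.154e-05 m. Combine: 89.68 N * 3.154e-05 m = 0.0028285072 J. 1 Btu = 1055.0559 J, so 0.0028285072 J = 0.0028285072 / 1055.0559 = 2.6809075e-06 Btu ≈ 2.681e-06 Btu (4 s.f.).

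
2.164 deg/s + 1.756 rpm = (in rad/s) 1 deg/s = 0.017453293 rad/s, so 2.164 deg/s = 2.164 * 0.017453293 = 0.037768925 rad/s. 1 rpm = 0.10471976 rad/s, so 1.756 rpm = 1.756 * 0.10471976 = 0.18388789 rad/s. Sum: 0.037768925 + 0.18388789 = 0.22165682 rad/s. Result: 0.22165682 rad/s ≈ 0.2217 rad/s (4 s.f.). Final answer: 0.2217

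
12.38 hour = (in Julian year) 0.001412. Check: 1 hour = 3600 s, so 12.38 hour = 12.38 * 3600 = 44568 s. 1 Julian year = 31557600 s, so 44568 s = 44568 / 31557600 = 0.0014122747 Julian year ≈ 0.001412 Julian year (4 s.f.).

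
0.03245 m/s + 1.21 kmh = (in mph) 0.03245 m/s is already in m/s. 1 kmh = 0.27777778 m/s, so 1.21 kmh = 1.21 * 0.27777778 = 0.33611111 m/s. Sum: 0.03245 + 0.33611111 = 0.36856111 m/s. 1 mph = 0.44704 m/s, so 0.36856111 m/s = 0.36856111 / 0.44704 = 0.82444773 mph ≈ 0.8244 mph (4 s.f.). Final answer: 0.8244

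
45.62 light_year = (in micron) 4.316e+23. Check: 1 light_year = 9.4607305e+15 m, so 45.62 light_year = 45.62 * 9.4607305e+15 = 4.3159852e+17 m. 1 micron = 1e-06 m, so 4.3159852e+17 m = 4.3159852e+17 / 1e-06 = 4.3159852e+23 micron ≈ 4.316e+23 micron (4 s.f.).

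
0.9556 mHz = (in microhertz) 1 mHz = 0.001 Hz, so 0.9556 mHz = 0.9556 * 0.001 = 0.0009556 Hz. 1 microhertz = 1e-06 Hz, so 0.0009556 Hz = 0.0009556 / 1e-06 = 955.6 microhertz. Final answer: 955.6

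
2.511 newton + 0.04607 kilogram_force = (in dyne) 2.963e+05. Check: 2.511 newton = 2.511 N. 1 kilogram_force = 9.80665 N, so 0.04607 kilogram_force = 0.04607 * 9.80665 = 0.45179237 N. Sum: 2.511 + 0.45179237 = 2.9627924 N. 1 dyne = 1e-05 N, so 2.9627924 N = 2.9627924 / 1e-05 = 296279.24 dyne ≈ 2.963e+05 dyne (4 s.f.).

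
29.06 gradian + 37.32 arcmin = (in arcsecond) 9.639e+04. Check: 1 gradian = 0.015707963 rad, so 29.06 gradian = 29.06 * 0.015707963 = 0.45647341 rad. 1 arcmin = 0.00029088821 rad, so 37.32 arcmin = 37.32 * 0.00029088821 = 0.010855948 rad. Sum: 0.45647341 + 0.010855948 = 0.46732936 rad. 1 arcsecond = 4.8481368e-06 rad, so 0.46732936 rad = 0.46732936 / 4.8481368e-06 = 96393.6 arcsecond ≈ 9.639e+04 arcsecond (4 s.f.).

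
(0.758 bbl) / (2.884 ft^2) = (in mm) 449.8. Check: 1 bbl = 0.15898729 m^3, so 0.758 bbl = 0.758 * 0.15898729 = 0.12051237 m^3. 1 ft^2 = 0.09290304 m^2, so 2.884 ft^2 = 2.884 * 0.09290304 = 0.26793237 m^2. Combine: 0.12051237 m^3 / 0.26793237 m^2 = 0.44978653 m. 1 mm = 0.001 m, so 0.44978653 m = 0.44978653 / 0.001 = 449.78653 mm ≈ 449.8 mm (4 s.f.).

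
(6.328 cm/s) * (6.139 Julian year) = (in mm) 1 cm/s = 0.01 m/s, so 6.328 cm/s = 6.328 * 0.01 = 0.06328 m/s. 1 Julian year = 31557600 s, so 6.139 Julian year = 6.139 * 31557600 = 1.9373211e+08 s. Combine: 0.06328 m/s * 1.9373211e+08 s = 12259368 m. 1 mm = 0.001 m, so 12259368 m = 12259368 / 0.001 = 1.2259368e+10 mm ≈ 1.226e+10 mm (4 s.f.). Final answer: 1.226e+10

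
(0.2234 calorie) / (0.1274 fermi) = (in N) 1 calorie = 4.184 J, so 0.2234 calorie = 0.2234 * 4.184 = 0.9347056 J. 1 fermi = 1e-15 m, so 0.1274 fermi = 0.1274 * 1e-15 = 1.274e-16 m. Combine: 0.9347056 J / 1.274e-16 m = 7.3367786e+15 N. Result: 7.3367786e+15 N ≈ 7.337e+15 N (4 s.f.). Final answer: 7.337e+15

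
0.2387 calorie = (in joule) 0.9987. Check: 1 calorie = 4.184 J, so 0.2387 calorie = 0.2387 * 4.184 = 0.9987208 J. 0.9987208 J = 0.9987208 joule ≈ 0.9987 joule (4 s.f.).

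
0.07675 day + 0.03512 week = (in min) 1 day = 86400 s, so 0.07675 day = 0.07675 * 86400 = 6631.2 s. 1 week = 604800 s, so 0.03512 week = 0.03512 * 604800 = 21240.576 s. Sum: 6631.2 + 21240.576 = 27871.776 s. 1 min = 60 s, so 27871.776 s = 27871.776 / 60 = 464.5296 min ≈ 464.5 min (4 s.f.). Final answer: 464.5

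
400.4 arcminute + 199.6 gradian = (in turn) 1 arcminute = 0.00029088821 rad, so 400.4 arcminute = 400.4 * 0.00029088821 = 0.11647164 rad. 1 gradian = 0.015707963 rad, so 199.6 gradian = 199.6 * 0.015707963 = 3.1353095 rad. Sum: 0.11647164 + 3.1353095 = 3.2517811 rad. 1 turn = 6.2831853 rad, so 3.2517811 rad = 3.2517811 / 6.2831853 = 0.51753704 turn ≈ 0.5175 turn (4 s.f.). Final answer: 0.5175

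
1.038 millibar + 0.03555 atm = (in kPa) 1 millibar = 100 Pa, so 1.038 millibar = 1.038 * 100 = 103.8 Pa. 1 atm = 101325 Pa, so 0.03555 atm = 0.03555 * 101325 = 3602.1037 Pa. Sum: 103.8 + 3602.1037 = 3705.9037 Pa. 1 kPa = 1000 Pa, so 3705.9037 Pa = 3705.9037 / 1000 = 3.7059038 kPa ≈ 3.706 kPa (4 s.f.). Final answer: 3.706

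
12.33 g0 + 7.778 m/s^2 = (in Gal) 1 g0 = 9.80665 m/s^2, so 12.33 g0 = 12.33 * 9.80665 = 120.91599 m/s^2. 7.778 m/s^2 is already in m/s^2. Sum: 120.91599 + 7.778 = 128.69399 m/s^2. 1 Gal = 0.01 m/s^2, so 128.69399 m/s^2 = 128.69399 / 0.01 = 12869.399 Gal ≈ 1.287e+04 Gal (4 s.f.). Final answer: 1.287e+04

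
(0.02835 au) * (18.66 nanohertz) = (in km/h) 284.9. Check: 1 au = 1.4959787e+11 m, so 0.02835 au = 0.02835 * 1.4959787e+11 = 4.2410996e+09 m. 1 nanohertz = 1e-09 Hz, so 18.66 nanohertz = 18.66 * 1e-09 = 1.866e-08 Hz. Combine: 4.2410996e+09 m * 1.866e-08 Hz = 79.138919 m/s. 1 km/h = 0.27777778 m/s, so 79.138919 m/s = 79.138919 / 0.27777778 = 284.90011 km/h ≈ 284.9 km/h (4 s.f.).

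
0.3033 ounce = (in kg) 1 ounce = 0.028349523 kg, so 0.3033 ounce = 0.3033 * 0.028349523 = 0.0085984104 kg. Result: 0.0085984104 kg ≈ 0.008598 kg (4 s.f.). Final answer: 0.008598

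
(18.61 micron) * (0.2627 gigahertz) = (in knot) 9503. Check: 1 micron = 1e-06 m, so 18.61 micron = 18.61 * 1e-06 = 1.861e-05 m. 1 gigahertz = 1e+09 Hz, so 0.2627 gigahertz = 0.2627 * 1e+09 = 2.627e+08 Hz. Combine: 1.861e-05 m * 2.627e+08 Hz = 4888.847 m/s. 1 knot = 0.51444444 m/s, so 4888.847 m/s = 4888.847 / 0.51444444 = 9503.1583 knot ≈ 9503 knot (4 s.f.).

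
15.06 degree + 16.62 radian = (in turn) 2.687. Check: 1 degree = 0.017453293 rad, so 15.06 degree = 15.06 * 0.017453293 = 0.26284659 rad. 16.62 radian = 16.62 rad. Sum: 0.26284659 + 16.62 = 16.882847 rad. 1 turn = 6.2831853 rad, so 16.882847 rad = 16.882847 / 6.2831853 = 2.6869885 turn ≈ 2.687 turn (4 s.f.).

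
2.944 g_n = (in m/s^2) 1 g_n = 9.80665 m/s^2, so 2.944 g_n = 2.944 * 9.80665 = 28.870778 m/s^2. Result: 28.870778 m/s^2 ≈ 28.87 m/s^2 (4 s.f.). Final answer: 28.87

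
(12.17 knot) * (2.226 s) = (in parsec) 4.517e-16. Check: 1 knot = 0.51444444 m/s, so 12.17 knot = 12.17 * 0.51444444 = 6.2607889 m/s. 2.226 s is already in s. Combine: 6.2607889 m/s * 2.226 s = 13.936516 m. 1 parsec = 3.0856776e+16 m, so 13.936516 m = 13.936516 / 3.0856776e+16 = 4.5165173e-16 parsec ≈ 4.517e-16 parsec (4 s.f.).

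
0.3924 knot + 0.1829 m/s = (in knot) 0.7479. Check: 1 knot = 0.51444444 m/s, so 0.3924 knot = 0.3924 * 0.51444444 = 0.201868 m/s. 0.1829 m/s is already in m/s. Sum: 0.201868 + 0.1829 = 0.384768 m/s. 1 knot = 0.51444444 m/s, so 0.384768 m/s = 0.384768 / 0.51444444 = 0.74792916 knot ≈ 0.7479 knot (4 s.f.).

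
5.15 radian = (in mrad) 5150. Check: 5.15 radian = 5.15 rad. 1 mrad = 0.001 rad, so 5.15 rad = 5.15 / 0.001 = 5150 mrad.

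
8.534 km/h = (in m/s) 1 km/h = 0.27777778 m/s, so 8.534 km/h = 8.534 * 0.27777778 = 2.3705556 m/s. Result: 2.3705556 m/s ≈ 2.371 m/s (4 s.f.). Final answer: 2.371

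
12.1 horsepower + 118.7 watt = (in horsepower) 1 horsepower = 745.69987 W, so 12.1 horsepower = 12.1 * 745.69987 = 9022.9684 W. 118.7 watt = 118.7 W. Sum: 9022.9684 + 118.7 = 9141.6684 W. 1 horsepower = 745.69987 W, so 9141.6684 W = 9141.6684 / 745.69987 = 12.259179 horsepower ≈ 12.26 horsepower (4 s.f.). Final answer: 12.26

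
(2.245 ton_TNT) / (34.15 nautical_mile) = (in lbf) 3.339e+04. Check: 1 ton_TNT = 4.184e+09 J, so 2.245 ton_TNT = 2.245 * 4.184e+09 = 9.39308e+09 J. 1 nautical_mile = 1852 m, so 34.15 nautical_mile = 34.15 * 1852 = 63245.8 m. Combine: 9.39308e+09 J / 63245.8 m = 148517.06 N. 1 lbf = 4.4482216 N, so 148517.06 N = 148517.06 / 4.4482216 = 33387.962 lbf ≈ 3.339e+04 lbf (4 s.f.).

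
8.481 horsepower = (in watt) 6324. Check: 1 horsepower = 745.69987 W, so 8.481 horsepower = 8.481 * 745.69987 = 6324.2806 W. 6324.2806 W = 6324.2806 watt ≈ 6324 watt (4 s.f.).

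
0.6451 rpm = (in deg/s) 3.871. Check: 1 rpm = 0.10471976 rad/s, so 0.6451 rpm = 0.6451 * 0.10471976 = 0.067554714 rad/s. 1 deg/s = 0.017453293 rad/s, so 0.067554714 rad/s = 0.067554714 / 0.017453293 = 3.8706 deg/s ≈ 3.871 deg/s (4 s.f.).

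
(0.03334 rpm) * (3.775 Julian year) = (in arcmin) 1 rpm = 0.10471976 rad/s, so 0.03334 rpm = 0.03334 * 0.10471976 = 0.0034913566 rad/s. 1 Julian year = 31557600 s, so 3.775 Julian year = 3.775 * 31557600 = 1.1912994e+08 s. Combine: 0.0034913566 rad/s * 1.1912994e+08 s = 415925.11 rad. 1 arcmin = 0.00029088821 rad, so 415925.11 rad = 415925.11 / 0.00029088821 = 1.4298452e+09 arcmin ≈ 1.43e+09 arcmin (4 s.f.). Final answer: 1.43e+09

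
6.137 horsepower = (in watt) 4576. Check: 1 horsepower = 745.69987 W, so 6.137 horsepower = 6.137 * 745.69987 = 4576.3601 W. 4576.3601 W = 4576.3601 watt ≈ 4576 watt (4 s.f.).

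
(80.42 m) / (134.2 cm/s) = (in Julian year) 1.899e-06. Check: 80.42 m is already in m. 1 cm/s = 0.01 m/s, so 134.2 cm/s = 134.2 * 0.01 = 1.342 m/s. Combine: 80.42 m / 1.342 m/s = 59.925484 s. 1 Julian year = 31557600 s, so 59.925484 s = 59.925484 / 31557600 = 1.898924e-06 Julian year ≈ 1.899e-06 Julian year (4 s.f.).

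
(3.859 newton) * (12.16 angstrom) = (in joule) 3.859 newton = 3.859 N. 1 angstrom = 1e-10 m, so 12.16 angstrom = 12.16 * 1e-10 = 1.216e-09 m. Combine: 3.859 N * 1.216e-09 m = 4.692544e-09 J. 4.692544e-09 J = 4.692544e-09 joule ≈ 4.693e-09 joule (4 s.f.). Final answer: 4.693e-09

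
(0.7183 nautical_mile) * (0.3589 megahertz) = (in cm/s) 4.774e+10. Check: 1 nautical_mile = 1852 m, so 0.7183 nautical_mile = 0.7183 * 1852 = 1330.2916 m. 1 megahertz = 1000000 Hz, so 0.3589 megahertz = 0.3589 * 1000000 = 358900 Hz. Combine: 1330.2916 m * 358900 Hz = 4.7744166e+08 m/s. 1 cm/s = 0.01 m/s, so 4.7744166e+08 m/s = 4.7744166e+08 / 0.01 = 4.7744166e+10 cm/s ≈ 4.774e+10 cm/s (4 s.f.).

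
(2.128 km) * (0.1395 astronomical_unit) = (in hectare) 1 km = 1000 m, so 2.128 km = 2.128 * 1000 = 2128 m. 1 astronomical_unit = 1.4959787e+11 m, so 0.1395 astronomical_unit = 0.1395 * 1.4959787e+11 = 2.0868903e+10 m. Combine: 2128 m * 2.0868903e+10 m = 4.4409026e+13 m^2. 1 hectare = 10000 m^2, so 4.4409026e+13 m^2 = 4.4409026e+13 / 10000 = 4.4409026e+09 hectare ≈ 4.441e+09 hectare (4 s.f.). Final answer: 4.441e+09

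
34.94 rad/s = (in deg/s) 1 deg/s = 0.017453293 rad/s, so 34.94 rad/s = 34.94 / 0.017453293 = 2001.9145 deg/s ≈ 2002 deg/s (4 s.f.). Final answer: 2002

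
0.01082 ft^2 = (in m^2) 0.001005. Check: 1 ft^2 = 0.09290304 m^2, so 0.01082 ft^2 = 0.01082 * 0.09290304 = 0.0010052109 m^2. Result: 0.0010052109 m^2 ≈ 0.001005 m^2 (4 s.f.).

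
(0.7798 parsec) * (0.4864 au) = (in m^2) 1 parsec = 3.0856776e+16 m, so 0.7798 parsec = 0.7798 * 3.0856776e+16 = 2.4062114e+16 m. 1 au = 1.4959787e+11 m, so 0.4864 au = 0.4864 * 1.4959787e+11 = 7.2764404e+10 m. Combine: 2.4062114e+16 m * 7.2764404e+10 m = 1.7508654e+27 m^2. Result: 1.7508654e+27 m^2 ≈ 1.751e+27 m^2 (4 s.f.). Final answer: 1.751e+27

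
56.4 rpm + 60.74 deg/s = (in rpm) 66.52. Check: 1 rpm = 0.10471976 rad/s, so 56.4 rpm = 56.4 * 0.10471976 = 5.9061942 rad/s. 1 deg/s = 0.017453293 rad/s, so 60.74 deg/s = 60.74 * 0.017453293 = 1.060113 rad/s. Sum: 5.9061942 + 1.060113 = 6.9663072 rad/s. 1 rpm = 0.10471976 rad/s, so 6.9663072 rad/s = 6.9663072 / 0.10471976 = 66.523333 rpm ≈ 66.52 rpm (4 s.f.).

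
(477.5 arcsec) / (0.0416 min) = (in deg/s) 1 arcsec = 4.8481368e-06 rad, so 477.5 arcsec = 477.5 * 4.8481368e-06 = 0.0023149853 rad. 1 min = 60 s, so 0.0416 min = 0.0416 * 60 = 2.496 s. Combine: 0.0023149853 rad / 2.496 s = 0.0009274781 rad/s. 1 deg/s = 0.017453293 rad/s, so 0.0009274781 rad/s = 0.0009274781 / 0.017453293 = 0.05314058 deg/s ≈ 0.05314 deg/s (4 s.f.). Final answer: 0.05314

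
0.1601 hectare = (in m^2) 1 hectare = 10000 m^2, so 0.1601 hectare = 0.1601 * 10000 = 1601 m^2. Result: 1601 m^2. Final answer: 1601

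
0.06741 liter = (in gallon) 0.01781. Check: 1 liter = 0.001 m^3, so 0.06741 liter = 0.06741 * 0.001 = 6.741e-05 m^3. 1 gallon = 0.0037854118 m^3, so 6.741e-05 m^3 = 6.741e-05 / 0.0037854118 = 0.017807838 gallon ≈ 0.01781 gallon (4 s.f.).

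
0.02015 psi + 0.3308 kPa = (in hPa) 4.697. Check: 1 psi = 6894.7573 Pa, so 0.02015 psi = 0.02015 * 6894.7573 = 138.92936 Pa. 1 kPa = 1000 Pa, so 0.3308 kPa = 0.3308 * 1000 = 330.8 Pa. Sum: 138.92936 + 330.8 = 469.72936 Pa. 1 hPa = 100 Pa, so 469.72936 Pa = 469.72936 / 100 = 4.6972936 hPa ≈ 4.697 hPa (4 s.f.).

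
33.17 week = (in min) 3.344e+05. Check: 1 week = 604800 s, so 33.17 week = 33.17 * 604800 = 20061216 s. 1 min = 60 s, so 20061216 s = 20061216 / 60 = 334353.6 min ≈ 3.344e+05 min (4 s.f.).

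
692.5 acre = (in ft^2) 3.017e+07. Check: 1 acre = 4046.8564 m^2, so 692.5 acre = 692.5 * 4046.8564 = 2802448.1 m^2. 1 ft^2 = 0.09290304 m^2, so 2802448.1 m^2 = 2802448.1 / 0.09290304 = 30165300 ft^2 ≈ 3.017e+07 ft^2 (4 s.f.).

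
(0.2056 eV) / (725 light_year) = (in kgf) 4.897e-40. Check: 1 eV = 1.6021766e-19 J, so 0.2056 eV = 0.2056 * 1.6021766e-19 = 3.2940752e-20 J. 1 light_year = 9.4607305e+15 m, so 725 light_year = 725 * 9.4607305e+15 = 6.8590296e+18 m. Combine: 3.2940752e-20 J / 6.8590296e+18 m = 4.8025382e-39 N. 1 kgf = 9.80665 N, so 4.8025382e-39 N = 4.8025382e-39 / 9.80665 = 4.8972261e-40 kgf ≈ 4.897e-40 kgf (4 s.f.).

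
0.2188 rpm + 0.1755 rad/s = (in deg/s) 1 rpm = 0.10471976 rad/s, so 0.2188 rpm = 0.2188 * 0.10471976 = 0.022912682 rad/s. 0.1755 rad/s is already in rad/s. Sum: 0.022912682 + 0.1755 = 0.19841268 rad/s. 1 deg/s = 0.017453293 rad/s, so 0.19841268 rad/s = 0.19841268 / 0.017453293 = 11.368209 deg/s ≈ 11.37 deg/s (4 s.f.). Final answer: 11.37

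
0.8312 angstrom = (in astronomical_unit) 1 angstrom = 1e-10 m, so 0.8312 angstrom = 0.8312 * 1e-10 = 8.312e-11 m. 1 astronomical_unit = 1.4959787e+11 m, so 8.312e-11 m = 8.312e-11 / 1.4959787e+11 = 5.5562288e-22 astronomical_unit ≈ 5.556e-22 astronomical_unit (4 s.f.). Final answer: 5.556e-22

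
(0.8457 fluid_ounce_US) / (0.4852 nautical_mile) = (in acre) 1 fluid_ounce_US = 2.957353e-05 m^3, so 0.8457 fluid_ounce_US = 0.8457 * 2.957353e-05 = 2.5010334e-05 m^3. 1 nautical_mile = 1852 m, so 0.4852 nautical_mile = 0.4852 * 1852 = 898.5904 m. Combine: 2.5010334e-05 m^3 / 898.5904 m = 2.7832852e-08 m^2. 1 acre = 4046.8564 m^2, so 2.7832852e-08 m^2 = 2.7832852e-08 / 4046.8564 = 6.8776476e-12 acre ≈ 6.878e-12 acre (4 s.f.). Final answer: 6.878e-12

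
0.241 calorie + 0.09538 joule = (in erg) 1 calorie = 4.184 J, so 0.241 calorie = 0.241 * 4.184 = 1.008344 J. 0.09538 joule = 0.09538 J. Sum: 1.008344 + 0.09538 = 1.103724 J. 1 erg = 1e-07 J, so 1.103724 J = 1.103724 / 1e-07 = 11037240 erg ≈ 1.104e+07 erg (4 s.f.). Final answer: 1.104e+07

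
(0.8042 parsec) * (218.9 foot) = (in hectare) 1.656e+14. Check: 1 parsec = 3.0856776e+16 m, so 0.8042 parsec = 0.8042 * 3.0856776e+16 = 2.4815019e+16 m. 1 foot = 0.3048 m, so 218.9 foot = 218.9 * 0.3048 = 66.72072 m. Combine: 2.4815019e+16 m * 66.72072 m = 1.6556759e+18 m^2. 1 hectare = 10000 m^2, so 1.6556759e+18 m^2 = 1.6556759e+18 / 10000 = 1.6556759e+14 hectare ≈ 1.656e+14 hectare (4 s.f.).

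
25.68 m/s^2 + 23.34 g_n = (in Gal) 25.68 m/s^2 is already in m/s^2. 1 g_n = 9.80665 m/s^2, so 23.34 g_n = 23.34 * 9.80665 = 228.88721 m/s^2. Sum: 25.68 + 228.88721 = 254.56721 m/s^2. 1 Gal = 0.01 m/s^2, so 254.56721 m/s^2 = 254.56721 / 0.01 = 25456.721 Gal ≈ 2.546e+04 Gal (4 s.f.). Final answer: 2.546e+04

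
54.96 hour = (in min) 3298. Check: 1 hour = 3600 s, so 54.96 hour = 54.96 * 3600 = 197856 s. 1 min = 60 s, so 197856 s = 197856 / 60 = 3297.6 min ≈ 3298 min (4 s.f.).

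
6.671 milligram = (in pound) 1.471e-05. Check: 1 milligram = 1e-06 kg, so 6.671 milligram = 6.671 * 1e-06 = 6.671e-06 kg. 1 pound = 0.45359237 kg, so 6.671e-06 kg = 6.671e-06 / 0.45359237 = 1.4707038e-05 pound ≈ 1.471e-05 pound (4 s.f.).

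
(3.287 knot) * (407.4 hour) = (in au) 1 knot = 0.51444444 m/s, so 3.287 knot = 3.287 * 0.51444444 = 1.6909789 m/s. 1 hour = 3600 s, so 407.4 hour = 407.4 * 3600 = 1466640 s. Combine: 1.6909789 m/s * 1466640 s = 2480057.3 m. 1 au = 1.4959787e+11 m, so 2480057.3 m = 2480057.3 / 1.4959787e+11 = 1.6578159e-05 au ≈ 1.658e-05 au (4 s.f.). Final answer: 1.658e-05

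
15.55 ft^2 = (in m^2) 1.445. Check: 1 ft^2 = 0.09290304 m^2, so 15.55 ft^2 = 15.55 * 0.09290304 = 1.4446423 m^2. Result: 1.4446423 m^2 ≈ 1.445 m^2 (4 s.f.).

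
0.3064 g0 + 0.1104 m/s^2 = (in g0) 1 g0 = 9.80665 m/s^2, so 0.3064 g0 = 0.3064 * 9.80665 = 3.0047576 m/s^2. 0.1104 m/s^2 is already in m/s^2. Sum: 3.0047576 + 0.1104 = 3.1151576 m/s^2. 1 g0 = 9.80665 m/s^2, so 3.1151576 m/s^2 = 3.1151576 / 9.80665 = 0.31765767 g0 ≈ 0.3177 g0 (4 s.f.). Final answer: 0.3177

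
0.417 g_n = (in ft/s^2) 1 g_n = 9.80665 m/s^2, so 0.417 g_n = 0.417 * 9.80665 = 4.089373 m/s^2. 1 ft/s^2 = 0.3048 m/s^2, so 4.089373 m/s^2 = 4.089373 / 0.3048 = 13.416578 ft/s^2 ≈ 13.42 ft/s^2 (4 s.f.). Final answer: 13.42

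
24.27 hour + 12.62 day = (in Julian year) 0.03732. Check: 1 hour = 3600 s, so 24.27 hour = 24.27 * 3600 = 87372 s. 1 day = 86400 s, so 12.62 day = 12.62 * 86400 = 1090368 s. Sum: 87372 + 1090368 = 1177740 s. 1 Julian year = 31557600 s, so 1177740 s = 1177740 / 31557600 = 0.037320329 Julian year ≈ 0.03732 Julian year (4 s.f.).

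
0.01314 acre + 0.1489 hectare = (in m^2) 1 acre = 4046.8564 m^2, so 0.01314 acre = 0.01314 * 4046.8564 = 53.175693 m^2. 1 hectare = 10000 m^2, so 0.1489 hectare = 0.1489 * 10000 = 1489 m^2. Sum: 53.175693 + 1489 = 1542.1757 m^2. Result: 1542.1757 m^2 ≈ 1542 m^2 (4 s.f.). Final answer: 1542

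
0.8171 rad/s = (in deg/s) 46.82. Check: 1 deg/s = 0.017453293 rad/s, so 0.8171 rad/s = 0.8171 / 0.017453293 = 46.816381 deg/s ≈ 46.82 deg/s (4 s.f.).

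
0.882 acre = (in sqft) 3.842e+04. Check: 1 acre = 4046.8564 m^2, so 0.882 acre = 0.882 * 4046.8564 = 3569.3274 m^2. 1 sqft = 0.09290304 m^2, so 3569.3274 m^2 = 3569.3274 / 0.09290304 = 38419.92 sqft ≈ 3.842e+04 sqft (4 s.f.).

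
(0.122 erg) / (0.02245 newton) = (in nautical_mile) 2.934e-10. Check: 1 erg = 1e-07 J, so 0.122 erg = 0.122 * 1e-07 = 1.22e-08 J. 0.02245 newton = 0.02245 N. Combine: 1.22e-08 J / 0.02245 N = 5.4342984e-07 m. 1 nautical_mile = 1852 m, so 5.4342984e-07 m = 5.4342984e-07 / 1852 = 2.9342864e-10 nautical_mile ≈ 2.934e-10 nautical_mile (4 s.f.).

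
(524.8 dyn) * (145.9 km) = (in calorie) 1 dyn = 1e-05 N, so 524.8 dyn = 524.8 * 1e-05 = 0.005248 N. 1 km = 1000 m, so 145.9 km = 145.9 * 1000 = 145900 m. Combine: 0.005248 N * 145900 m = 765.6832 J. 1 calorie = 4.184 J, so 765.6832 J = 765.6832 / 4.184 = 183.00268 calorie ≈ 183 calorie (4 s.f.). Final answer: 183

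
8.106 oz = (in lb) 0.5066. Check: 1 oz = 0.028349523 kg, so 8.106 oz = 8.106 * 0.028349523 = 0.22980123 kg. 1 lb = 0.45359237 kg, so 0.22980123 kg = 0.22980123 / 0.45359237 = 0.506625 lb ≈ 0.5066 lb (4 s.f.).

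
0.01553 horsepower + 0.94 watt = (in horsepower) 0.01679. Check: 1 horsepower = 745.69987 W, so 0.01553 horsepower = 0.01553 * 745.69987 = 11.580719 W. 0.94 watt = 0.94 W. Sum: 11.580719 + 0.94 = 12.520719 W. 1 horsepower = 745.69987 W, so 12.520719 W = 12.520719 / 745.69987 = 0.016790561 horsepower ≈ 0.01679 horsepower (4 s.f.).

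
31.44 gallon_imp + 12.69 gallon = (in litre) 1 gallon_imp = 0.00454609 m^3, so 31.44 gallon_imp = 31.44 * 0.00454609 = 0.14292907 m^3. 1 gallon = 0.0037854118 m^3, so 12.69 gallon = 12.69 * 0.0037854118 = 0.048036876 m^3. Sum: 0.14292907 + 0.048036876 = 0.19096595 m^3. 1 litre = 0.001 m^3, so 0.19096595 m^3 = 0.19096595 / 0.001 = 190.96595 litre ≈ 191 litre (4 s.f.). Final answer: 191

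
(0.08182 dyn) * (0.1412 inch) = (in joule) 2.934e-09. Check: 1 dyn = 1e-05 N, so 0.08182 dyn = 0.08182 * 1e-05 = 8.182e-07 N. 1 inch = 0.0254 m, so 0.1412 inch = 0.1412 * 0.0254 = 0.00358648 m. Combine: 8.182e-07 N * 0.00358648 m = 2.9344579e-09 J. 2.9344579e-09 J = 2.9344579e-09 joule ≈ 2.934e-09 joule (4 s.f.).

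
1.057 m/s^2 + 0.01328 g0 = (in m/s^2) 1.057 m/s^2 is already in m/s^2. 1 g0 = 9.80665 m/s^2, so 0.01328 g0 = 0.01328 * 9.80665 = 0.13023231 m/s^2. Sum: 1.057 + 0.13023231 = 1.1872323 m/s^2. Result: 1.1872323 m/s^2 ≈ 1.187 m/s^2 (4 s.f.). Final answer: 1.187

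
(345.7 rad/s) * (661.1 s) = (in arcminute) 345.7 rad/s is already in rad/s. 661.1 s is already in s. Combine: 345.7 rad/s * 661.1 s = 228542.27 rad. 1 arcminute = 0.00029088821 rad, so 228542.27 rad = 228542.27 / 0.00029088821 = 7.8567045e+08 arcminute ≈ 7.857e+08 arcminute (4 s.f.). Final answer: 7.857e+08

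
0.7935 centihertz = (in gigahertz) 1 centihertz = 0.01 Hz, so 0.7935 centihertz = 0.7935 * 0.01 = 0.007935 Hz. 1 gigahertz = 1e+09 Hz, so 0.007935 Hz = 0.007935 / 1e+09 = 7.935e-12 gigahertz. Final answer: 7.935e-12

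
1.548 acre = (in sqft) 1 acre = 4046.8564 m^2, so 1.548 acre = 1.548 * 4046.8564 = 6264.5337 m^2. 1 sqft = 0.09290304 m^2, so 6264.5337 m^2 = 6264.5337 / 0.09290304 = 67430.88 sqft ≈ 6.743e+04 sqft (4 s.f.). Final answer: 6.743e+04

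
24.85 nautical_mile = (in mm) 1 nautical_mile = 1852 m, so 24.85 nautical_mile = 24.85 * 1852 = 46022.2 m. 1 mm = 0.001 m, so 46022.2 m = 46022.2 / 0.001 = 46022200 mm ≈ 4.602e+07 mm (4 s.f.). Final answer: 4.602e+07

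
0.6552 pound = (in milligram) 2.972e+05. Check: 1 pound = 0.45359237 kg, so 0.6552 pound = 0.6552 * 0.45359237 = 0.29719372 kg. 1 milligram = 1e-06 kg, so 0.29719372 kg = 0.29719372 / 1e-06 = 297193.72 milligram ≈ 2.972e+05 milligram (4 s.f.).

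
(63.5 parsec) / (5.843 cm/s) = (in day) 3.881e+14. Check: 1 parsec = 3.0856776e+16 m, so 63.5 parsec = 63.5 * 3.0856776e+16 = 1.9594053e+18 m. 1 cm/s = 0.01 m/s, so 5.843 cm/s = 5.843 * 0.01 = 0.05843 m/s. Combine: 1.9594053e+18 m / 0.05843 m/s = 3.3534234e+19 s. 1 day = 86400 s, so 3.3534234e+19 s = 3.3534234e+19 / 86400 = 3.881277e+14 day ≈ 3.881e+14 day (4 s.f.).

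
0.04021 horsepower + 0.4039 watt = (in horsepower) 1 horsepower = 745.69987 W, so 0.04021 horsepower = 0.04021 * 745.69987 = 29.984592 W. 0.4039 watt = 0.4039 W. Sum: 29.984592 + 0.4039 = 30.388492 W. 1 horsepower = 745.69987 W, so 30.388492 W = 30.388492 / 745.69987 = 0.040751639 horsepower ≈ 0.04075 horsepower (4 s.f.). Final answer: 0.04075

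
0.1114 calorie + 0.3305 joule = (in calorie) 0.1904. Check: 1 calorie = 4.184 J, so 0.1114 calorie = 0.1114 * 4.184 = 0.4660976 J. 0.3305 joule = 0.3305 J. Sum: 0.4660976 + 0.3305 = 0.7965976 J. 1 calorie = 4.184 J, so 0.7965976 J = 0.7965976 / 4.184 = 0.1903914 calorie ≈ 0.1904 calorie (4 s.f.).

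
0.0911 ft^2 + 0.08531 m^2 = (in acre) 1 ft^2 = 0.09290304 m^2, so 0.0911 ft^2 = 0.0911 * 0.09290304 = 0.0084634669 m^2. 0.08531 m^2 is already in m^2. Sum: 0.0084634669 + 0.08531 = 0.093773467 m^2. 1 acre = 4046.8564 m^2, so 0.093773467 m^2 = 0.093773467 / 4046.8564 = 2.3171928e-05 acre ≈ 2.317e-05 acre (4 s.f.). Final answer: 2.317e-05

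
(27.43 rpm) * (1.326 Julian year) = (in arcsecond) 1 rpm = 0.10471976 rad/s, so 27.43 rpm = 27.43 * 0.10471976 = 2.8724629 rad/s. 1 Julian year = 31557600 s, so 1.326 Julian year = 1.326 * 31557600 = 41845378 s. Combine: 2.8724629 rad/s * 41845378 s = 1.2019929e+08 rad. 1 arcsecond = 4.8481368e-06 rad, so 1.2019929e+08 rad = 1.2019929e+08 / 4.8481368e-06 = 2.4792884e+13 arcsecond ≈ 2.479e+13 arcsecond (4 s.f.). Final answer: 2.479e+13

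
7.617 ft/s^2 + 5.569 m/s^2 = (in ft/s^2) 1 ft/s^2 = 0.3048 m/s^2, so 7.617 ft/s^2 = 7.617 * 0.3048 = 2.3216616 m/s^2. 5.569 m/s^2 is already in m/s^2. Sum: 2.3216616 + 5.569 = 7.8906616 m/s^2. 1 ft/s^2 = 0.3048 m/s^2, so 7.8906616 m/s^2 = 7.8906616 / 0.3048 = 25.887997 ft/s^2 ≈ 25.89 ft/s^2 (4 s.f.). Final answer: 25.89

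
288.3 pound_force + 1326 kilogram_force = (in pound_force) 1 pound_force = 4.4482216 N, so 288.3 pound_force = 288.3 * 4.4482216 = 1282.4223 N. 1 kilogram_force = 9.80665 N, so 1326 kilogram_force = 1326 * 9.80665 = 13003.618 N. Sum: 1282.4223 + 13003.618 = 14286.04 N. 1 pound_force = 4.4482216 N, so 14286.04 N = 14286.04 / 4.4482216 = 3211.6296 pound_force ≈ 3212 pound_force (4 s.f.). Final answer: 3212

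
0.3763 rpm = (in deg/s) 1 rpm = 0.10471976 rad/s, so 0.3763 rpm = 0.3763 * 0.10471976 = 0.039406044 rad/s. 1 deg/s = 0.017453293 rad/s, so 0.039406044 rad/s = 0.039406044 / 0.017453293 = 2.2578 deg/s ≈ 2.258 deg/s (4 s.f.). Final answer: 2.258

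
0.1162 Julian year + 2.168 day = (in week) 6.373. Check: 1 Julian year = 31557600 s, so 0.1162 Julian year = 0.1162 * 31557600 = 3666993.1 s. 1 day = 86400 s, so 2.168 day = 2.168 * 86400 = 187315.2 s. Sum: 3666993.1 + 187315.2 = 3854308.3 s. 1 week = 604800 s, so 3854308.3 s = 3854308.3 / 604800 = 6.3728643 week ≈ 6.373 week (4 s.f.).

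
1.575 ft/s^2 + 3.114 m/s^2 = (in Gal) 359.4. Check: 1 ft/s^2 = 0.3048 m/s^2, so 1.575 ft/s^2 = 1.575 * 0.3048 = 0.48006 m/s^2. 3.114 m/s^2 is already in m/s^2. Sum: 0.48006 + 3.114 = 3.59406 m/s^2. 1 Gal = 0.01 m/s^2, so 3.59406 m/s^2 = 3.59406 / 0.01 = 359.406 Gal ≈ 359.4 Gal (4 s.f.).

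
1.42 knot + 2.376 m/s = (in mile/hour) 1 knot = 0.51444444 m/s, so 1.42 knot = 1.42 * 0.51444444 = 0.73051111 m/s. 2.376 m/s is already in m/s. Sum: 0.73051111 + 2.376 = 3.1065111 m/s. 1 mile/hour = 0.44704 m/s, so 3.1065111 m/s = 3.1065111 / 0.44704 = 6.9490674 mile/hour ≈ 6.949 mile/hour (4 s.f.). Final answer: 6.949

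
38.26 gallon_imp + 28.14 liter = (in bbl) 1.271. Check: 1 gallon_imp = 0.00454609 m^3, so 38.26 gallon_imp = 38.26 * 0.00454609 = 0.1739334 m^3. 1 liter = 0.001 m^3, so 28.14 liter = 28.14 * 0.001 = 0.02814 m^3. Sum: 0.1739334 + 0.02814 = 0.2020734 m^3. 1 bbl = 0.15898729 m^3, so 0.2020734 m^3 = 0.2020734 / 0.15898729 = 1.2710035 bbl ≈ 1.271 bbl (4 s.f.).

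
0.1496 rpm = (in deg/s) 1 rpm = 0.10471976 rad/s, so 0.1496 rpm = 0.1496 * 0.10471976 = 0.015666075 rad/s. 1 deg/s = 0.017453293 rad/s, so 0.015666075 rad/s = 0.015666075 / 0.017453293 = 0.8976 deg/s. Final answer: 0.8976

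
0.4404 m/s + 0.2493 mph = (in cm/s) 0.4404 m/s is already in m/s. 1 mph = 0.44704 m/s, so 0.2493 mph = 0.2493 * 0.44704 = 0.11144707 m/s. Sum: 0.4404 + 0.11144707 = 0.55184707 m/s. 1 cm/s = 0.01 m/s, so 0.55184707 m/s = 0.55184707 / 0.01 = 55.184707 cm/s ≈ 55.18 cm/s (4 s.f.). Final answer: 55.18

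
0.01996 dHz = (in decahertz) 1 dHz = 0.1 Hz, so 0.01996 dHz = 0.01996 * 0.1 = 0.001996 Hz. 1 decahertz = 10 Hz, so 0.001996 Hz = 0.001996 / 10 = 0.0001996 decahertz. Final answer: 0.0001996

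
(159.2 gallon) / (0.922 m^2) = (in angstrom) 1 gallon = 0.0037854118 m^3, so 159.2 gallon = 159.2 * 0.0037854118 = 0.60263756 m^3. 0.922 m^2 is already in m^2. Combine: 0.60263756 m^3 / 0.922 m^2 = 0.65361991 m. 1 angstrom = 1e-10 m, so 0.65361991 m = 0.65361991 / 1e-10 = 6.5361991e+09 angstrom ≈ 6.536e+09 angstrom (4 s.f.). Final answer: 6.536e+09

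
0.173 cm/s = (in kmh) 1 cm/s = 0.01 m/s, so 0.173 cm/s = 0.173 * 0.01 = 0.00173 m/s. 1 kmh = 0.27777778 m/s, so 0.00173 m/s = 0.00173 / 0.27777778 = 0.006228 kmh. Final answer: 0.006228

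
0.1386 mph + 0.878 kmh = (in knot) 1 mph = 0.44704 m/s, so 0.1386 mph = 0.1386 * 0.44704 = 0.061959744 m/s. 1 kmh = 0.27777778 m/s, so 0.878 kmh = 0.878 * 0.27777778 = 0.24388889 m/s. Sum: 0.061959744 + 0.24388889 = 0.30584863 m/s. 1 knot = 0.51444444 m/s, so 0.30584863 m/s = 0.30584863 / 0.51444444 = 0.59452218 knot ≈ 0.5945 knot (4 s.f.). Final answer: 0.5945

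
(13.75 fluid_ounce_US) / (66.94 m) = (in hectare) 1 fluid_ounce_US = 2.957353e-05 m^3, so 13.75 fluid_ounce_US = 13.75 * 2.957353e-05 = 0.00040663603 m^3. 66.94 m is already in m. Combine: 0.00040663603 m^3 / 66.94 m = 6.0746345e-06 m^2. 1 hectare = 10000 m^2, so 6.0746345e-06 m^2 = 6.0746345e-06 / 10000 = 6.0746345e-10 hectare ≈ 6.075e-10 hectare (4 s.f.). Final answer: 6.075e-10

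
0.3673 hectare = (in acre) 0.9076. Check: 1 hectare = 10000 m^2, so 0.3673 hectare = 0.3673 * 10000 = 3673 m^2. 1 acre = 4046.8564 m^2, so 3673 m^2 = 3673 / 4046.8564 = 0.90761807 acre ≈ 0.9076 acre (4 s.f.).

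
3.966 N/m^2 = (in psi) 3.966 N/m^2 = 3.966 Pa. 1 psi = 6894.7573 Pa, so 3.966 Pa = 3.966 / 6894.7573 = 0.00057521967 psi ≈ 0.0005752 psi (4 s.f.). Final answer: 0.0005752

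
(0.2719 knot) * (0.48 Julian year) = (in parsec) 1 knot = 0.51444444 m/s, so 0.2719 knot = 0.2719 * 0.51444444 = 0.13987744 m/s. 1 Julian year = 31557600 s, so 0.48 Julian year = 0.48 * 31557600 = 15147648 s. Combine: 0.13987744 m/s * 15147648 s = 2118814.3 m. 1 parsec = 3.0856776e+16 m, so 2118814.3 m = 2118814.3 / 3.0856776e+16 = 6.8666095e-11 parsec ≈ 6.867e-11 parsec (4 s.f.). Final answer: 6.867e-11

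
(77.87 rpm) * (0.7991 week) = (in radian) 1 rpm = 0.10471976 rad/s, so 77.87 rpm = 77.87 * 0.10471976 = 8.1545273 rad/s. 1 week = 604800 s, so 0.7991 week = 0.7991 * 604800 = 483295.68 s. Combine: 8.1545273 rad/s * 483295.68 s = 3941047.8 rad. 3941047.8 rad = 3941047.8 radian ≈ 3.941e+06 radian (4 s.f.). Final answer: 3.941e+06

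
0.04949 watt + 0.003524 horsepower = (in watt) 2.677. Check: 0.04949 watt = 0.04949 W. 1 horsepower = 745.69987 W, so 0.003524 horsepower = 0.003524 * 745.69987 = 2.6278463 W. Sum: 0.04949 + 2.6278463 = 2.6773363 W. 2.6773363 W = 2.6773363 watt ≈ 2.677 watt (4 s.f.).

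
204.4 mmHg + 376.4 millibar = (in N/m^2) 1 mmHg = 133.32237 Pa, so 204.4 mmHg = 204.4 * 133.32237 = 27251.092 Pa. 1 millibar = 100 Pa, so 376.4 millibar = 376.4 * 100 = 37640 Pa. Sum: 27251.092 + 37640 = 64891.092 Pa. 64891.092 Pa = 64891.092 N/m^2 ≈ 6.489e+04 N/m^2 (4 s.f.). Final answer: 6.489e+04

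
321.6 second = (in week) 0.0005317. Check: 321.6 second = 321.6 s. 1 week = 604800 s, so 321.6 s = 321.6 / 604800 = 0.00053174603 week ≈ 0.0005317 week (4 s.f.).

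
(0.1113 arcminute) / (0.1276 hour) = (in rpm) 6.73e-07. Check: 1 arcminute = 0.00029088821 rad, so 0.1113 arcminute = 0.1113 * 0.00029088821 = 3.2375858e-05 rad. 1 hour = 3600 s, so 0.1276 hour = 0.1276 * 3600 = 459.36 s. Combine: 3.2375858e-05 rad / 459.36 s = 7.0480359e-08 rad/s. 1 rpm = 0.10471976 rad/s, so 7.0480359e-08 rad/s = 7.0480359e-08 / 0.10471976 = 6.7303785e-07 rpm ≈ 6.73e-07 rpm (4 s.f.).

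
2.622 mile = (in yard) 1 mile = 1609.344 m, so 2.622 mile = 2.622 * 1609.344 = 4219.7 m. 1 yard = 0.9144 m, so 4219.7 m = 4219.7 / 0.9144 = 4614.72 yard ≈ 4615 yard (4 s.f.). Final answer: 4615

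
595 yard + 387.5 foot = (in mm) 1 yard = 0.9144 m, so 595 yard = 595 * 0.9144 = 544.068 m. 1 foot = 0.3048 m, so 387.5 foot = 387.5 * 0.3048 = 118.11 m. Sum: 544.068 + 118.11 = 662.178 m. 1 mm = 0.001 m, so 662.178 m = 662.178 / 0.001 = 662178 mm ≈ 6.622e+05 mm (4 s.f.). Final answer: 6.622e+05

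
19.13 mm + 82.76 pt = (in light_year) 5.108e-18. Check: 1 mm = 0.001 m, so 19.13 mm = 19.13 * 0.001 = 0.01913 m. 1 pt = 0.00035277778 m, so 82.76 pt = 82.76 * 0.00035277778 = 0.029195889 m. Sum: 0.01913 + 0.029195889 = 0.048325889 m. 1 light_year = 9.4607305e+15 m, so 0.048325889 m = 0.048325889 / 9.4607305e+15 = 5.1080505e-18 light_year ≈ 5.108e-18 light_year (4 s.f.).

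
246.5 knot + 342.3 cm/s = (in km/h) 468.8. Check: 1 knot = 0.51444444 m/s, so 246.5 knot = 246.5 * 0.51444444 = 126.81056 m/s. 1 cm/s = 0.01 m/s, so 342.3 cm/s = 342.3 * 0.01 = 3.423 m/s. Sum: 126.81056 + 3.423 = 130.23356 m/s. 1 km/h = 0.27777778 m/s, so 130.23356 m/s = 130.23356 / 0.27777778 = 468.8408 km/h ≈ 468.8 km/h (4 s.f.).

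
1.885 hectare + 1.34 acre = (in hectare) 2.427. Check: 1 hectare = 10000 m^2, so 1.885 hectare = 1.885 * 10000 = 18850 m^2. 1 acre = 4046.8564 m^2, so 1.34 acre = 1.34 * 4046.8564 = 5422.7876 m^2. Sum: 18850 + 5422.7876 = 24272.788 m^2. 1 hectare = 10000 m^2, so 24272.788 m^2 = 24272.788 / 10000 = 2.4272788 hectare ≈ 2.427 hectare (4 s.f.).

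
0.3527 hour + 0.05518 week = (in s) 3.464e+04. Check: 1 hour = 3600 s, so 0.3527 hour = 0.3527 * 3600 = 1269.72 s. 1 week = 604800 s, so 0.05518 week = 0.05518 * 604800 = 33372.864 s. Sum: 1269.72 + 33372.864 = 34642.584 s. Result: 34642.584 s ≈ 3.464e+04 s (4 s.f.).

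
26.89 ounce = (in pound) 1.681. Check: 1 ounce = 0.028349523 kg, so 26.89 ounce = 26.89 * 0.028349523 = 0.76231868 kg. 1 pound = 0.45359237 kg, so 0.76231868 kg = 0.76231868 / 0.45359237 = 1.680625 pound ≈ 1.681 pound (4 s.f.).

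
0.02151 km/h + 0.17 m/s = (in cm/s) 17.6. Check: 1 km/h = 0.27777778 m/s, so 0.02151 km/h = 0.02151 * 0.27777778 = 0.005975 m/s. 0.17 m/s is already in m/s. Sum: 0.005975 + 0.17 = 0.175975 m/s. 1 cm/s = 0.01 m/s, so 0.175975 m/s = 0.175975 / 0.01 = 17.5975 cm/s ≈ 17.6 cm/s (4 s.f.).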